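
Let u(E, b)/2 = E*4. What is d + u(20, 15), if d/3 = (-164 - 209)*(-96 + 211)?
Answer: -128525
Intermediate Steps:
u(E, b) = 8*E (u(E, b) = 2*(E*4) = 2*(4*E) = 8*E)
d = -128685 (d = 3*((-164 - 209)*(-96 + 211)) = 3*(-373*115) = 3*(-42895) = -128685)
d + u(20, 15) = -128685 + 8*20 = -128685 + 160 = -128525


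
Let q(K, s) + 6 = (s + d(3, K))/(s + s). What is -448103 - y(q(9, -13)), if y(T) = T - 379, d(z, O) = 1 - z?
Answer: -11640683/26 ≈ -4.4772e+5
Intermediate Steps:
q(K, s) = -6 + (-2 + s)/(2*s) (q(K, s) = -6 + (s + (1 - 1*3))/(s + s) = -6 + (s + (1 - 3))/((2*s)) = -6 + (s - 2)*(1/(2*s)) = -6 + (-2 + s)*(1/(2*s)) = -6 + (-2 + s)/(2*s))
y(T) = -379 + T
-448103 - y(q(9, -13)) = -448103 - (-379 + (-11/2 - 1/(-13))) = -448103 - (-379 + (-11/2 - 1*(-1/13))) = -448103 - (-379 + (-11/2 + 1/13)) = -448103 - (-379 - 141/26) = -448103 - 1*(-9995/26) = -448103 + 9995/26 = -11640683/26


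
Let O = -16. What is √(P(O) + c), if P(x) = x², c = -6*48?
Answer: 4*I*√2 ≈ 5.6569*I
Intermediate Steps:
c = -288
√(P(O) + c) = √((-16)² - 288) = √(256 - 288) = √(-32) = 4*I*√2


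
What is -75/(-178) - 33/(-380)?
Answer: 17187/33820 ≈ 0.50819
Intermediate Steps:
-75/(-178) - 33/(-380) = -75*(-1/178) - 33*(-1/380) = 75/178 + 33/380 = 17187/33820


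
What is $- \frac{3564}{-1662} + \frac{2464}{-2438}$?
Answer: $\frac{382822}{337663} \approx 1.1337$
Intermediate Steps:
$- \frac{3564}{-1662} + \frac{2464}{-2438} = \left(-3564\right) \left(- \frac{1}{1662}\right) + 2464 \left(- \frac{1}{2438}\right) = \frac{594}{277} - \frac{1232}{1219} = \frac{382822}{337663}$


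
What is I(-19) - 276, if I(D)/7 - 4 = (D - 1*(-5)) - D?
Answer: -213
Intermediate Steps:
I(D) = 63 (I(D) = 28 + 7*((D - 1*(-5)) - D) = 28 + 7*((D + 5) - D) = 28 + 7*((5 + D) - D) = 28 + 7*5 = 28 + 35 = 63)
I(-19) - 276 = 63 - 276 = -213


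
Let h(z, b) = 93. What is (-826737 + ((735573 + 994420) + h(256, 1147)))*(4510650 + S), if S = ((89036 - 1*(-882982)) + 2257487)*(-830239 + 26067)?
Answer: -2346063283213119290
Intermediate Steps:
S = -2597077494860 (S = ((89036 + 882982) + 2257487)*(-804172) = (972018 + 2257487)*(-804172) = 3229505*(-804172) = -2597077494860)
(-826737 + ((735573 + 994420) + h(256, 1147)))*(4510650 + S) = (-826737 + ((735573 + 994420) + 93))*(4510650 - 2597077494860) = (-826737 + (1729993 + 93))*(-2597072984210) = (-826737 + 1730086)*(-2597072984210) = 903349*(-2597072984210) = -2346063283213119290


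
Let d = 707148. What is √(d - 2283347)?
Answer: I*√1576199 ≈ 1255.5*I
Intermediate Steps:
√(d - 2283347) = √(707148 - 2283347) = √(-1576199) = I*√1576199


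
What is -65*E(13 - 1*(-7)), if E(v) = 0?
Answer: 0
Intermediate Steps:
-65*E(13 - 1*(-7)) = -65*0 = 0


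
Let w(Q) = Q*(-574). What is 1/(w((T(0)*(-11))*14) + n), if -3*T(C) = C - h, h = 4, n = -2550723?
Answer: -3/7298585 ≈ -4.1104e-7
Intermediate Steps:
T(C) = 4/3 - C/3 (T(C) = -(C - 1*4)/3 = -(C - 4)/3 = -(-4 + C)/3 = 4/3 - C/3)
w(Q) = -574*Q
1/(w((T(0)*(-11))*14) + n) = 1/(-574*(4/3 - ⅓*0)*(-11)*14 - 2550723) = 1/(-574*(4/3 + 0)*(-11)*14 - 2550723) = 1/(-574*(4/3)*(-11)*14 - 2550723) = 1/(-(-25256)*14/3 - 2550723) = 1/(-574*(-616/3) - 2550723) = 1/(353584/3 - 2550723) = 1/(-7298585/3) = -3/7298585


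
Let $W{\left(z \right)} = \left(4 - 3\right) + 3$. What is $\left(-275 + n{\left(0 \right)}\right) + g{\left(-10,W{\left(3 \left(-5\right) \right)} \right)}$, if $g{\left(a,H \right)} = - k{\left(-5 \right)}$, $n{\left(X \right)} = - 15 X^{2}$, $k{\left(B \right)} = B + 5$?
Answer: $-275$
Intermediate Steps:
$k{\left(B \right)} = 5 + B$
$W{\left(z \right)} = 4$ ($W{\left(z \right)} = 1 + 3 = 4$)
$g{\left(a,H \right)} = 0$ ($g{\left(a,H \right)} = - (5 - 5) = \left(-1\right) 0 = 0$)
$\left(-275 + n{\left(0 \right)}\right) + g{\left(-10,W{\left(3 \left(-5\right) \right)} \right)} = \left(-275 - 15 \cdot 0^{2}\right) + 0 = \left(-275 - 0\right) + 0 = \left(-275 + 0\right) + 0 = -275 + 0 = -275$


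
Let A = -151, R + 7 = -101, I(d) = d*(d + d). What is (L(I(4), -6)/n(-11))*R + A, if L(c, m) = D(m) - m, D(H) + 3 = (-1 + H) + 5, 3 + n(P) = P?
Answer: -1003/7 ≈ -143.29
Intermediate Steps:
I(d) = 2*d**2 (I(d) = d*(2*d) = 2*d**2)
n(P) = -3 + P
R = -108 (R = -7 - 101 = -108)
D(H) = 1 + H (D(H) = -3 + ((-1 + H) + 5) = -3 + (4 + H) = 1 + H)
L(c, m) = 1 (L(c, m) = (1 + m) - m = 1)
(L(I(4), -6)/n(-11))*R + A = (1/(-3 - 11))*(-108) - 151 = (1/(-14))*(-108) - 151 = (1*(-1/14))*(-108) - 151 = -1/14*(-108) - 151 = 54/7 - 151 = -1003/7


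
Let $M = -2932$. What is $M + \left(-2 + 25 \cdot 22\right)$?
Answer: $-2384$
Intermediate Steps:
$M + \left(-2 + 25 \cdot 22\right) = -2932 + \left(-2 + 25 \cdot 22\right) = -2932 + \left(-2 + 550\right) = -2932 + 548 = -2384$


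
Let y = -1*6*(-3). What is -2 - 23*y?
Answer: -416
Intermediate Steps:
y = 18 (y = -6*(-3) = 18)
-2 - 23*y = -2 - 23*18 = -2 - 414 = -416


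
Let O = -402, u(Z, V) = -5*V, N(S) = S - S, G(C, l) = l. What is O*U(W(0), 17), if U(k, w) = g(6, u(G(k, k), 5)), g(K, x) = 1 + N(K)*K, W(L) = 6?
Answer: -402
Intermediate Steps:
N(S) = 0
g(K, x) = 1 (g(K, x) = 1 + 0*K = 1 + 0 = 1)
U(k, w) = 1
O*U(W(0), 17) = -402*1 = -402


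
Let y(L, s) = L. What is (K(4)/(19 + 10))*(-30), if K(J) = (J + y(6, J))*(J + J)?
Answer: -2400/29 ≈ -82.759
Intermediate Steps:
K(J) = 2*J*(6 + J) (K(J) = (J + 6)*(J + J) = (6 + J)*(2*J) = 2*J*(6 + J))
(K(4)/(19 + 10))*(-30) = ((2*4*(6 + 4))/(19 + 10))*(-30) = ((2*4*10)/29)*(-30) = (80*(1/29))*(-30) = (80/29)*(-30) = -2400/29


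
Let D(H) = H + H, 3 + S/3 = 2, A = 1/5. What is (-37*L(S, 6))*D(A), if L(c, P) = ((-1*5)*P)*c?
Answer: -1332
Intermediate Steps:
A = ⅕ ≈ 0.20000
S = -3 (S = -9 + 3*2 = -9 + 6 = -3)
D(H) = 2*H
L(c, P) = -5*P*c (L(c, P) = (-5*P)*c = -5*P*c)
(-37*L(S, 6))*D(A) = (-(-185)*6*(-3))*(2*(⅕)) = -37*90*(⅖) = -3330*⅖ = -1332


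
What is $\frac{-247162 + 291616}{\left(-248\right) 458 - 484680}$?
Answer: $- \frac{22227}{299132} \approx -0.074305$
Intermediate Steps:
$\frac{-247162 + 291616}{\left(-248\right) 458 - 484680} = \frac{44454}{-113584 - 484680} = \frac{44454}{-598264} = 44454 \left(- \frac{1}{598264}\right) = - \frac{22227}{299132}$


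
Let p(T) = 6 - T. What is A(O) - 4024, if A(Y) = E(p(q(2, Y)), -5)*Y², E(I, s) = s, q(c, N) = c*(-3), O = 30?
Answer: -8524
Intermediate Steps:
q(c, N) = -3*c
A(Y) = -5*Y²
A(O) - 4024 = -5*30² - 4024 = -5*900 - 4024 = -4500 - 4024 = -8524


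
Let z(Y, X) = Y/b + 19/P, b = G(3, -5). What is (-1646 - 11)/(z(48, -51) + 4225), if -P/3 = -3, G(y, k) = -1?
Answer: -14913/37612 ≈ -0.39650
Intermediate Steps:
P = 9 (P = -3*(-3) = 9)
b = -1
z(Y, X) = 19/9 - Y (z(Y, X) = Y/(-1) + 19/9 = Y*(-1) + 19*(1/9) = -Y + 19/9 = 19/9 - Y)
(-1646 - 11)/(z(48, -51) + 4225) = (-1646 - 11)/((19/9 - 1*48) + 4225) = -1657/((19/9 - 48) + 4225) = -1657/(-413/9 + 4225) = -1657/37612/9 = -1657*9/37612 = -14913/37612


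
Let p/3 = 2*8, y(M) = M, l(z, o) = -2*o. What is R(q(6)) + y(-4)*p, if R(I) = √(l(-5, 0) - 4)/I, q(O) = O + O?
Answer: -192 + I/6 ≈ -192.0 + 0.16667*I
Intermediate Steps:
q(O) = 2*O
R(I) = 2*I/I (R(I) = √(-2*0 - 4)/I = √(0 - 4)/I = √(-4)/I = (2*I)/I = 2*I/I)
p = 48 (p = 3*(2*8) = 3*16 = 48)
R(q(6)) + y(-4)*p = 2*I/((2*6)) - 4*48 = 2*I/12 - 192 = 2*I*(1/12) - 192 = I/6 - 192 = -192 + I/6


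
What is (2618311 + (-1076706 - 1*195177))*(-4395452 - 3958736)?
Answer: -11248312640464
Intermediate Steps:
(2618311 + (-1076706 - 1*195177))*(-4395452 - 3958736) = (2618311 + (-1076706 - 195177))*(-8354188) = (2618311 - 1271883)*(-8354188) = 1346428*(-8354188) = -11248312640464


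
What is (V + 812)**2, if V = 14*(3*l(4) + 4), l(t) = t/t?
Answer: 828100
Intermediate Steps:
l(t) = 1
V = 98 (V = 14*(3*1 + 4) = 14*(3 + 4) = 14*7 = 98)
(V + 812)**2 = (98 + 812)**2 = 910**2 = 828100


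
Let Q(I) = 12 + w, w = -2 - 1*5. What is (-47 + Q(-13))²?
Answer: 1764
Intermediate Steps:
w = -7 (w = -2 - 5 = -7)
Q(I) = 5 (Q(I) = 12 - 7 = 5)
(-47 + Q(-13))² = (-47 + 5)² = (-42)² = 1764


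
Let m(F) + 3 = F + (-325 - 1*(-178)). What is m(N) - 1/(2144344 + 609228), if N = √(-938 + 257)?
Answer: -413035801/2753572 + I*√681 ≈ -150.0 + 26.096*I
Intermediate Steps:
N = I*√681 (N = √(-681) = I*√681 ≈ 26.096*I)
m(F) = -150 + F (m(F) = -3 + (F + (-325 - 1*(-178))) = -3 + (F + (-325 + 178)) = -3 + (F - 147) = -3 + (-147 + F) = -150 + F)
m(N) - 1/(2144344 + 609228) = (-150 + I*√681) - 1/(2144344 + 609228) = (-150 + I*√681) - 1/2753572 = -413035801/2753572 + I*√681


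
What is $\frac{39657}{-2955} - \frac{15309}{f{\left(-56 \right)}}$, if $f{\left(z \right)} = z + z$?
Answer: $\frac{1942691}{15760} \approx 123.27$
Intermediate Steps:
$f{\left(z \right)} = 2 z$
$\frac{39657}{-2955} - \frac{15309}{f{\left(-56 \right)}} = \frac{39657}{-2955} - \frac{15309}{2 \left(-56\right)} = 39657 \left(- \frac{1}{2955}\right) - \frac{15309}{-112} = - \frac{13219}{985} - - \frac{2187}{16} = - \frac{13219}{985} + \frac{2187}{16} = \frac{1942691}{15760}$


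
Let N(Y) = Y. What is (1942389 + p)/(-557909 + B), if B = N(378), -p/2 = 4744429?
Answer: 7546469/557531 ≈ 13.536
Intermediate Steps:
p = -9488858 (p = -2*4744429 = -9488858)
B = 378
(1942389 + p)/(-557909 + B) = (1942389 - 9488858)/(-557909 + 378) = -7546469/(-557531) = -7546469*(-1/557531) = 7546469/557531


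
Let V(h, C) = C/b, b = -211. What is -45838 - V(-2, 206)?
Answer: -9671612/211 ≈ -45837.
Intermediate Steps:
V(h, C) = -C/211 (V(h, C) = C/(-211) = C*(-1/211) = -C/211)
-45838 - V(-2, 206) = -45838 - (-1)*206/211 = -45838 - 1*(-206/211) = -45838 + 206/211 = -9671612/211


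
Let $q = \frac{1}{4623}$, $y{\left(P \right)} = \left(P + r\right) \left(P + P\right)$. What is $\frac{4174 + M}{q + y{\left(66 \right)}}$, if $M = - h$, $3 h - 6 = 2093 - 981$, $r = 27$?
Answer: $\frac{17573564}{56751949} \approx 0.30966$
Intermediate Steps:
$y{\left(P \right)} = 2 P \left(27 + P\right)$ ($y{\left(P \right)} = \left(P + 27\right) \left(P + P\right) = \left(27 + P\right) 2 P = 2 P \left(27 + P\right)$)
$h = \frac{1118}{3}$ ($h = 2 + \frac{2093 - 981}{3} = 2 + \frac{1}{3} \cdot 1112 = 2 + \frac{1112}{3} = \frac{1118}{3} \approx 372.67$)
$q = \frac{1}{4623} \approx 0.00021631$
$M = - \frac{1118}{3}$ ($M = \left(-1\right) \frac{1118}{3} = - \frac{1118}{3} \approx -372.67$)
$\frac{4174 + M}{q + y{\left(66 \right)}} = \frac{4174 - \frac{1118}{3}}{\frac{1}{4623} + 2 \cdot 66 \left(27 + 66\right)} = \frac{11404}{3 \left(\frac{1}{4623} + 2 \cdot 66 \cdot 93\right)} = \frac{11404}{3 \left(\frac{1}{4623} + 12276\right)} = \frac{11404}{3 \cdot \frac{56751949}{4623}} = \frac{11404}{3} \cdot \frac{4623}{56751949} = \frac{17573564}{56751949}$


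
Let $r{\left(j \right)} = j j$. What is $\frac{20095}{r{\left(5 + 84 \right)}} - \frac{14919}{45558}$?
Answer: $\frac{265771537}{120288306} \approx 2.2095$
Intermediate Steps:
$r{\left(j \right)} = j^{2}$
$\frac{20095}{r{\left(5 + 84 \right)}} - \frac{14919}{45558} = \frac{20095}{\left(5 + 84\right)^{2}} - \frac{14919}{45558} = \frac{20095}{89^{2}} - \frac{4973}{15186} = \frac{20095}{7921} - \frac{4973}{15186} = \frac{265771537}{120288306}$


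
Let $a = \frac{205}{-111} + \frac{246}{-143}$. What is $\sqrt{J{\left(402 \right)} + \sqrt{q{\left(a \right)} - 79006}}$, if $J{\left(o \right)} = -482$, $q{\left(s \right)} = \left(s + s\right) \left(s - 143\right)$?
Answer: $\frac{\sqrt{-121440926178 + 15873 i \sqrt{19642276920454}}}{15873} \approx 6.125 + 22.793 i$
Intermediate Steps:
$a = - \frac{56621}{15873}$ ($a = 205 \left(- \frac{1}{111}\right) + 246 \left(- \frac{1}{143}\right) = - \frac{205}{111} - \frac{246}{143} = - \frac{56621}{15873} \approx -3.5671$)
$q{\left(s \right)} = 2 s \left(-143 + s\right)$
$\sqrt{J{\left(402 \right)} + \sqrt{q{\left(a \right)} - 79006}} = \sqrt{-482 + \sqrt{2 \left(- \frac{56621}{15873}\right) \left(-143 - \frac{56621}{15873}\right) - 79006}} = \sqrt{-482 + \sqrt{2 \left(- \frac{56621}{15873}\right) \left(- \frac{2326460}{15873}\right) - 79006}} = \sqrt{-482 + \sqrt{\frac{263452983320}{251952129} - 79006}} = \sqrt{-482 + \sqrt{- \frac{19642276920454}{251952129}}} = \sqrt{-482 + \frac{i \sqrt{19642276920454}}{15873}}$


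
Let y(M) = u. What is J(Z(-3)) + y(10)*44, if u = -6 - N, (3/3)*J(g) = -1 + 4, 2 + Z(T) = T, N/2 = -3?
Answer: 3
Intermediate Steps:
N = -6 (N = 2*(-3) = -6)
Z(T) = -2 + T
J(g) = 3 (J(g) = -1 + 4 = 3)
u = 0 (u = -6 - 1*(-6) = -6 + 6 = 0)
y(M) = 0
J(Z(-3)) + y(10)*44 = 3 + 0*44 = 3 + 0 = 3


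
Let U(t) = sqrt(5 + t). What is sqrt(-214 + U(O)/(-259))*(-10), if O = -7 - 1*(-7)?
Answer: -10*I*sqrt(14355334 + 259*sqrt(5))/259 ≈ -146.29*I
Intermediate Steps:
O = 0 (O = -7 + 7 = 0)
sqrt(-214 + U(O)/(-259))*(-10) = sqrt(-214 + sqrt(5 + 0)/(-259))*(-10) = sqrt(-214 + sqrt(5)*(-1/259))*(-10) = sqrt(-214 - sqrt(5)/259)*(-10) = -10*sqrt(-214 - sqrt(5)/259)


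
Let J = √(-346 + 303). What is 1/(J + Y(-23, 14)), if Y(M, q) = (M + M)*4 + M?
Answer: -207/42892 - I*√43/42892 ≈ -0.0048261 - 0.00015288*I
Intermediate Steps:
J = I*√43 (J = √(-43) = I*√43 ≈ 6.5574*I)
Y(M, q) = 9*M (Y(M, q) = (2*M)*4 + M = 8*M + M = 9*M)
1/(J + Y(-23, 14)) = 1/(I*√43 + 9*(-23)) = 1/(I*√43 - 207) = 1/(-207 + I*√43)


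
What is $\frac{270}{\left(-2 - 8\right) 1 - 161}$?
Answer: $- \frac{30}{19} \approx -1.5789$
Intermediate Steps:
$\frac{270}{\left(-2 - 8\right) 1 - 161} = \frac{270}{\left(-10\right) 1 - 161} = \frac{270}{-10 - 161} = \frac{270}{-171} = 270 \left(- \frac{1}{171}\right) = - \frac{30}{19}$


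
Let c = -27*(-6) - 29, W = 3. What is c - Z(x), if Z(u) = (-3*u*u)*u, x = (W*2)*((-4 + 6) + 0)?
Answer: 5317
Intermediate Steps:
c = 133 (c = 162 - 29 = 133)
x = 12 (x = (3*2)*((-4 + 6) + 0) = 6*(2 + 0) = 6*2 = 12)
Z(u) = -3*u**3 (Z(u) = (-3*u**2)*u = -3*u**3)
c - Z(x) = 133 - (-3)*12**3 = 133 - (-3)*1728 = 133 - 1*(-5184) = 133 + 5184 = 5317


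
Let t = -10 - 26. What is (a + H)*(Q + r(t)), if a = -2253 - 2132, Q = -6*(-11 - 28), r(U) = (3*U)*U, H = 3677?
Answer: -2918376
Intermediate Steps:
t = -36
r(U) = 3*U²
Q = 234 (Q = -6*(-39) = 234)
a = -4385
(a + H)*(Q + r(t)) = (-4385 + 3677)*(234 + 3*(-36)²) = -708*(234 + 3*1296) = -708*(234 + 3888) = -708*4122 = -2918376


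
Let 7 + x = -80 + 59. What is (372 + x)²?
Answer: 118336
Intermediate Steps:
x = -28 (x = -7 + (-80 + 59) = -7 - 21 = -28)
(372 + x)² = (372 - 28)² = 344² = 118336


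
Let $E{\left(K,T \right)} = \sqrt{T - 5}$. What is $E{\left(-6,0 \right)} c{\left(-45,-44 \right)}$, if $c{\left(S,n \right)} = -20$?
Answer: $- 20 i \sqrt{5} \approx - 44.721 i$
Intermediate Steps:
$E{\left(K,T \right)} = \sqrt{-5 + T}$
$E{\left(-6,0 \right)} c{\left(-45,-44 \right)} = \sqrt{-5 + 0} \left(-20\right) = \sqrt{-5} \left(-20\right) = i \sqrt{5} \left(-20\right) = - 20 i \sqrt{5}$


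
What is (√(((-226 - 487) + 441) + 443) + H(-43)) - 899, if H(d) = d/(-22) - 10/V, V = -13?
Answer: -256335/286 + 3*√19 ≈ -883.20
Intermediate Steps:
H(d) = 10/13 - d/22 (H(d) = d/(-22) - 10/(-13) = d*(-1/22) - 10*(-1/13) = -d/22 + 10/13 = 10/13 - d/22)
(√(((-226 - 487) + 441) + 443) + H(-43)) - 899 = (√(((-226 - 487) + 441) + 443) + (10/13 - 1/22*(-43))) - 899 = (√((-713 + 441) + 443) + (10/13 + 43/22)) - 899 = (√(-272 + 443) + 779/286) - 899 = (√171 + 779/286) - 899 = (3*√19 + 779/286) - 899 = (779/286 + 3*√19) - 899 = -256335/286 + 3*√19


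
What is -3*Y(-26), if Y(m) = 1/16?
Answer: -3/16 ≈ -0.18750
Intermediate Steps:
Y(m) = 1/16
-3*Y(-26) = -3*1/16 = -3/16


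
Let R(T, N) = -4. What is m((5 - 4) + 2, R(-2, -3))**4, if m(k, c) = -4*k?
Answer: 20736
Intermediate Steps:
m((5 - 4) + 2, R(-2, -3))**4 = (-4*((5 - 4) + 2))**4 = (-4*(1 + 2))**4 = (-4*3)**4 = (-12)**4 = 20736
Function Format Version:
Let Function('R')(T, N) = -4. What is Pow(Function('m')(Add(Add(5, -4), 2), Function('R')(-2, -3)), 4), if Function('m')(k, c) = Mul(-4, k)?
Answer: 20736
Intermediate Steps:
Pow(Function('m')(Add(Add(5, -4), 2), Function('R')(-2, -3)), 4) = Pow(Mul(-4, Add(Add(5, -4), 2)), 4) = Pow(Mul(-4, Add(1, 2)), 4) = Pow(Mul(-4, 3), 4) = Pow(-12, 4) = 20736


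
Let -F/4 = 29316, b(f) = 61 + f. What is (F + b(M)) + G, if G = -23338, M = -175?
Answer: -140716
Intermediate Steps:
F = -117264 (F = -4*29316 = -117264)
(F + b(M)) + G = (-117264 + (61 - 175)) - 23338 = (-117264 - 114) - 23338 = -117378 - 23338 = -140716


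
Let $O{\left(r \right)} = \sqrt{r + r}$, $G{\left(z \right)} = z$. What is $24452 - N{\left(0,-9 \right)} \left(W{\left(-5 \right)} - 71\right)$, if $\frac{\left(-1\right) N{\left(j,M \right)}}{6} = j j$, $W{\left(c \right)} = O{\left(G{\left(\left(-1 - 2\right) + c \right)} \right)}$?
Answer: $24452$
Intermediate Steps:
$O{\left(r \right)} = \sqrt{2} \sqrt{r}$ ($O{\left(r \right)} = \sqrt{2 r} = \sqrt{2} \sqrt{r}$)
$W{\left(c \right)} = \sqrt{2} \sqrt{-3 + c}$ ($W{\left(c \right)} = \sqrt{2} \sqrt{\left(-1 - 2\right) + c} = \sqrt{2} \sqrt{-3 + c}$)
$N{\left(j,M \right)} = - 6 j^{2}$ ($N{\left(j,M \right)} = - 6 j j = - 6 j^{2}$)
$24452 - N{\left(0,-9 \right)} \left(W{\left(-5 \right)} - 71\right) = 24452 - - 6 \cdot 0^{2} \left(\sqrt{-6 + 2 \left(-5\right)} - 71\right) = 24452 - \left(-6\right) 0 \left(\sqrt{-6 - 10} - 71\right) = 24452 - 0 \left(\sqrt{-16} - 71\right) = 24452 - 0 \left(4 i - 71\right) = 24452 - 0 \left(-71 + 4 i\right) = 24452 - 0 = 24452 + 0 = 24452$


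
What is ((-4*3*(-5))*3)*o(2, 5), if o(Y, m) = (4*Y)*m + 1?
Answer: 7380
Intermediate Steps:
o(Y, m) = 1 + 4*Y*m (o(Y, m) = 4*Y*m + 1 = 1 + 4*Y*m)
((-4*3*(-5))*3)*o(2, 5) = ((-4*3*(-5))*3)*(1 + 4*2*5) = (-12*(-5)*3)*(1 + 40) = (60*3)*41 = 180*41 = 7380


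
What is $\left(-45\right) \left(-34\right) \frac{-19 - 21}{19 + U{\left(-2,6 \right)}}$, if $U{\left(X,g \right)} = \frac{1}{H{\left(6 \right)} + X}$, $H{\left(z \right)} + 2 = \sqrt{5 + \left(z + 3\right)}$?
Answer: $- \frac{2080800}{571} - \frac{61200 \sqrt{14}}{571} \approx -4045.2$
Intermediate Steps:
$H{\left(z \right)} = -2 + \sqrt{8 + z}$ ($H{\left(z \right)} = -2 + \sqrt{5 + \left(z + 3\right)} = -2 + \sqrt{5 + \left(3 + z\right)} = -2 + \sqrt{8 + z}$)
$U{\left(X,g \right)} = \frac{1}{-2 + X + \sqrt{14}}$ ($U{\left(X,g \right)} = \frac{1}{\left(-2 + \sqrt{8 + 6}\right) + X} = \frac{1}{\left(-2 + \sqrt{14}\right) + X} = \frac{1}{-2 + X + \sqrt{14}}$)
$\left(-45\right) \left(-34\right) \frac{-19 - 21}{19 + U{\left(-2,6 \right)}} = \left(-45\right) \left(-34\right) \frac{-19 - 21}{19 + \frac{1}{-2 - 2 + \sqrt{14}}} = 1530 \left(- \frac{40}{19 + \frac{1}{-4 + \sqrt{14}}}\right) = - \frac{61200}{19 + \frac{1}{-4 + \sqrt{14}}}$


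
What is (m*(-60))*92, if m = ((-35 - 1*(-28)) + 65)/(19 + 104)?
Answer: -106720/41 ≈ -2602.9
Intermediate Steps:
m = 58/123 (m = ((-35 + 28) + 65)/123 = (-7 + 65)*(1/123) = 58*(1/123) = 58/123 ≈ 0.47154)
(m*(-60))*92 = ((58/123)*(-60))*92 = -1160/41*92 = -106720/41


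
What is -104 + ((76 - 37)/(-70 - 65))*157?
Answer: -6721/45 ≈ -149.36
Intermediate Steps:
-104 + ((76 - 37)/(-70 - 65))*157 = -104 + (39/(-135))*157 = -104 + (39*(-1/135))*157 = -104 - 13/45*157 = -104 - 2041/45 = -6721/45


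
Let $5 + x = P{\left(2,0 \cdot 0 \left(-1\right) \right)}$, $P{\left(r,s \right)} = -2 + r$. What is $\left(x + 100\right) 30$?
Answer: $2850$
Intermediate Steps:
$x = -5$ ($x = -5 + \left(-2 + 2\right) = -5 + 0 = -5$)
$\left(x + 100\right) 30 = \left(-5 + 100\right) 30 = 95 \cdot 30 = 2850$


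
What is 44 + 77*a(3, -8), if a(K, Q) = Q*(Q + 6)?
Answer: 1276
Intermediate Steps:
a(K, Q) = Q*(6 + Q)
44 + 77*a(3, -8) = 44 + 77*(-8*(6 - 8)) = 44 + 77*(-8*(-2)) = 44 + 77*16 = 44 + 1232 = 1276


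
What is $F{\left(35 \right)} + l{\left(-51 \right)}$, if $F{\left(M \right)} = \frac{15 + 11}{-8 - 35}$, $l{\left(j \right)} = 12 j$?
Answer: $- \frac{26342}{43} \approx -612.6$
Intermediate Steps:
$F{\left(M \right)} = - \frac{26}{43}$ ($F{\left(M \right)} = \frac{26}{-43} = 26 \left(- \frac{1}{43}\right) = - \frac{26}{43}$)
$F{\left(35 \right)} + l{\left(-51 \right)} = - \frac{26}{43} + 12 \left(-51\right) = - \frac{26}{43} - 612 = - \frac{26342}{43}$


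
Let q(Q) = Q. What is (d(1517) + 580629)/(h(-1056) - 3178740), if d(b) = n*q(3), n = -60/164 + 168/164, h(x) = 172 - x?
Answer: -11902935/65138996 ≈ -0.18273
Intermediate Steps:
n = 27/41 (n = -60*1/164 + 168*(1/164) = -15/41 + 42/41 = 27/41 ≈ 0.65854)
d(b) = 81/41 (d(b) = (27/41)*3 = 81/41)
(d(1517) + 580629)/(h(-1056) - 3178740) = (81/41 + 580629)/((172 - 1*(-1056)) - 3178740) = 23805870/(41*((172 + 1056) - 3178740)) = 23805870/(41*(1228 - 3178740)) = (23805870/41)/(-3177512) = (23805870/41)*(-1/3177512) = -11902935/65138996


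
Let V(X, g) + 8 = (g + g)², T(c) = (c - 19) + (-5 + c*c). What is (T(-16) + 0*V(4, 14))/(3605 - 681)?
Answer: 54/731 ≈ 0.073871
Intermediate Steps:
T(c) = -24 + c + c² (T(c) = (-19 + c) + (-5 + c²) = -24 + c + c²)
V(X, g) = -8 + 4*g² (V(X, g) = -8 + (g + g)² = -8 + (2*g)² = -8 + 4*g²)
(T(-16) + 0*V(4, 14))/(3605 - 681) = ((-24 - 16 + (-16)²) + 0*(-8 + 4*14²))/(3605 - 681) = ((-24 - 16 + 256) + 0*(-8 + 4*196))/2924 = (216 + 0*(-8 + 784))*(1/2924) = (216 + 0*776)*(1/2924) = (216 + 0)*(1/2924) = 216*(1/2924) = 54/731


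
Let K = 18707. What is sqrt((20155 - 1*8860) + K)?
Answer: sqrt(30002) ≈ 173.21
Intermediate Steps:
sqrt((20155 - 1*8860) + K) = sqrt((20155 - 1*8860) + 18707) = sqrt((20155 - 8860) + 18707) = sqrt(11295 + 18707) = sqrt(30002)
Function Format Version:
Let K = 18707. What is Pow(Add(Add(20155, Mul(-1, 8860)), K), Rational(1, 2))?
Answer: Pow(30002, Rational(1, 2)) ≈ 173.21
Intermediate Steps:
Pow(Add(Add(20155, Mul(-1, 8860)), K), Rational(1, 2)) = Pow(Add(Add(20155, Mul(-1, 8860)), 18707), Rational(1, 2)) = Pow(Add(Add(20155, -8860), 18707), Rational(1, 2)) = Pow(Add(11295, 18707), Rational(1, 2)) = Pow(30002, Rational(1, 2))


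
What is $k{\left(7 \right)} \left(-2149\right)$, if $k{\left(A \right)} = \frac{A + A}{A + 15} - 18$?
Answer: $\frac{410459}{11} \approx 37314.0$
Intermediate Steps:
$k{\left(A \right)} = -18 + \frac{2 A}{15 + A}$ ($k{\left(A \right)} = \frac{2 A}{15 + A} - 18 = -18 + \frac{2 A}{15 + A}$)
$k{\left(7 \right)} \left(-2149\right) = \frac{2 \left(-135 - 56\right)}{15 + 7} \left(-2149\right) = \frac{2 \left(-135 - 56\right)}{22} \left(-2149\right) = 2 \cdot \frac{1}{22} \left(-191\right) \left(-2149\right) = \left(- \frac{191}{11}\right) \left(-2149\right) = \frac{410459}{11}$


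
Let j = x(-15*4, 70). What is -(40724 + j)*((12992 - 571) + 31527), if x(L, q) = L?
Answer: -1787101472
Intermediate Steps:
j = -60 (j = -15*4 = -60)
-(40724 + j)*((12992 - 571) + 31527) = -(40724 - 60)*((12992 - 571) + 31527) = -40664*(12421 + 31527) = -40664*43948 = -1*1787101472 = -1787101472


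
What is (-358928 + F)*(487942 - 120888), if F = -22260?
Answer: -139916580152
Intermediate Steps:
(-358928 + F)*(487942 - 120888) = (-358928 - 22260)*(487942 - 120888) = -381188*367054 = -139916580152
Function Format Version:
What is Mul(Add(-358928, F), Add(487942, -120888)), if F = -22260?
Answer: -139916580152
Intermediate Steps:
Mul(Add(-358928, F), Add(487942, -120888)) = Mul(Add(-358928, -22260), Add(487942, -120888)) = Mul(-381188, 367054) = -139916580152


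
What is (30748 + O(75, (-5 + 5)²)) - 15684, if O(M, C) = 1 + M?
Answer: 15140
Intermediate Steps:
(30748 + O(75, (-5 + 5)²)) - 15684 = (30748 + (1 + 75)) - 15684 = (30748 + 76) - 15684 = 30824 - 15684 = 15140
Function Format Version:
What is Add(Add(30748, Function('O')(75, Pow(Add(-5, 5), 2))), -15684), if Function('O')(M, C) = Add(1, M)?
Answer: 15140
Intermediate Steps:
Add(Add(30748, Function('O')(75, Pow(Add(-5, 5), 2))), -15684) = Add(Add(30748, Add(1, 75)), -15684) = Add(Add(30748, 76), -15684) = Add(30824, -15684) = 15140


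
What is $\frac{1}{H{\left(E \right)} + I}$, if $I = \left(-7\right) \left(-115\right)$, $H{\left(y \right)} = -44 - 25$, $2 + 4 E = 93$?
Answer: $\frac{1}{736} \approx 0.0013587$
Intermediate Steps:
$E = \frac{91}{4}$ ($E = - \frac{1}{2} + \frac{1}{4} \cdot 93 = - \frac{1}{2} + \frac{93}{4} = \frac{91}{4} \approx 22.75$)
$H{\left(y \right)} = -69$
$I = 805$
$\frac{1}{H{\left(E \right)} + I} = \frac{1}{-69 + 805} = \frac{1}{736}$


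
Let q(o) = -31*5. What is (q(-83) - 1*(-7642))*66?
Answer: 494142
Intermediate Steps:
q(o) = -155
(q(-83) - 1*(-7642))*66 = (-155 - 1*(-7642))*66 = (-155 + 7642)*66 = 7487*66 = 494142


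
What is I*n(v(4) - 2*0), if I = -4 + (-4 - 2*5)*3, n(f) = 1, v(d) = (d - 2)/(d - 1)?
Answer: -46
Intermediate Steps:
v(d) = (-2 + d)/(-1 + d)
I = -46 (I = -4 + (-4 - 10)*3 = -4 - 14*3 = -4 - 42 = -46)
I*n(v(4) - 2*0) = -46*1 = -46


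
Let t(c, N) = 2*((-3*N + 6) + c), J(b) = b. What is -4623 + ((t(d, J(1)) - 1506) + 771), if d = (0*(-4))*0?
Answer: -5352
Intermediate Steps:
d = 0 (d = 0*0 = 0)
t(c, N) = 12 - 6*N + 2*c (t(c, N) = 2*((6 - 3*N) + c) = 2*(6 + c - 3*N) = 12 - 6*N + 2*c)
-4623 + ((t(d, J(1)) - 1506) + 771) = -4623 + (((12 - 6*1 + 2*0) - 1506) + 771) = -4623 + (((12 - 6 + 0) - 1506) + 771) = -4623 + ((6 - 1506) + 771) = -4623 + (-1500 + 771) = -4623 - 729 = -5352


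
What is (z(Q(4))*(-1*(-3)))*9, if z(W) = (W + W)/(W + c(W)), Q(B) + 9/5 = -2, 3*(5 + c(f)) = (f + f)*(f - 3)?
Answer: -7695/316 ≈ -24.351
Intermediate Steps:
c(f) = -5 + 2*f*(-3 + f)/3 (c(f) = -5 + ((f + f)*(f - 3))/3 = -5 + ((2*f)*(-3 + f))/3 = -5 + (2*f*(-3 + f))/3 = -5 + 2*f*(-3 + f)/3)
Q(B) = -19/5 (Q(B) = -9/5 - 2 = -19/5)
z(W) = 2*W/(-5 - W + 2*W**2/3) (z(W) = (W + W)/(W + (-5 - 2*W + 2*W**2/3)) = (2*W)/(-5 - W + 2*W**2/3) = 2*W/(-5 - W + 2*W**2/3))
(z(Q(4))*(-1*(-3)))*9 = ((6*(-19/5)/(-15 - 3*(-19/5) + 2*(-19/5)**2))*(-1*(-3)))*9 = ((6*(-19/5)/(-15 + 57/5 + 2*(361/25)))*3)*9 = ((6*(-19/5)/(-15 + 57/5 + 722/25))*3)*9 = ((6*(-19/5)/(632/25))*3)*9 = ((6*(-19/5)*(25/632))*3)*9 = -285/316*3*9 = -855/316*9 = -7695/316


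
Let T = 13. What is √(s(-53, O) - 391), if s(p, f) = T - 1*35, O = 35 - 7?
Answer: I*√413 ≈ 20.322*I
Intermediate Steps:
O = 28
s(p, f) = -22 (s(p, f) = 13 - 1*35 = 13 - 35 = -22)
√(s(-53, O) - 391) = √(-22 - 391) = √(-413) = I*√413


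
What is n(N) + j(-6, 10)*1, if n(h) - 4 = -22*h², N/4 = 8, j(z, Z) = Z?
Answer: -22514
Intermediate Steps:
N = 32 (N = 4*8 = 32)
n(h) = 4 - 22*h²
n(N) + j(-6, 10)*1 = (4 - 22*32²) + 10*1 = (4 - 22*1024) + 10 = (4 - 22528) + 10 = -22524 + 10 = -22514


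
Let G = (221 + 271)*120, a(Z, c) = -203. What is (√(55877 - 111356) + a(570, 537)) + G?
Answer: 58837 + I*√55479 ≈ 58837.0 + 235.54*I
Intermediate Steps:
G = 59040 (G = 492*120 = 59040)
(√(55877 - 111356) + a(570, 537)) + G = (√(55877 - 111356) - 203) + 59040 = (√(-55479) - 203) + 59040 = (I*√55479 - 203) + 59040 = (-203 + I*√55479) + 59040 = 58837 + I*√55479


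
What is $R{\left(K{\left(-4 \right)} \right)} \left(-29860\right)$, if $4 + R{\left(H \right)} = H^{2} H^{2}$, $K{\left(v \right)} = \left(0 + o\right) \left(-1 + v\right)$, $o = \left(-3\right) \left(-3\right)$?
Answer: $-122444543060$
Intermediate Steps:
$o = 9$
$K{\left(v \right)} = -9 + 9 v$ ($K{\left(v \right)} = \left(0 + 9\right) \left(-1 + v\right) = 9 \left(-1 + v\right) = -9 + 9 v$)
$R{\left(H \right)} = -4 + H^{4}$ ($R{\left(H \right)} = -4 + H^{2} H^{2} = -4 + H^{4}$)
$R{\left(K{\left(-4 \right)} \right)} \left(-29860\right) = \left(-4 + \left(-9 + 9 \left(-4\right)\right)^{4}\right) \left(-29860\right) = \left(-4 + \left(-9 - 36\right)^{4}\right) \left(-29860\right) = \left(-4 + \left(-45\right)^{4}\right) \left(-29860\right) = \left(-4 + 4100625\right) \left(-29860\right) = 4100621 \left(-29860\right) = -122444543060$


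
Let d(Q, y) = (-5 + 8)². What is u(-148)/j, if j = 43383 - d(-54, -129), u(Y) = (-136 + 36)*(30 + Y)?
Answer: 5900/21687 ≈ 0.27205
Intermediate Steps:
d(Q, y) = 9 (d(Q, y) = 3² = 9)
u(Y) = -3000 - 100*Y (u(Y) = -100*(30 + Y) = -3000 - 100*Y)
j = 43374 (j = 43383 - 1*9 = 43383 - 9 = 43374)
u(-148)/j = (-3000 - 100*(-148))/43374 = (-3000 + 14800)*(1/43374) = 11800*(1/43374) = 5900/21687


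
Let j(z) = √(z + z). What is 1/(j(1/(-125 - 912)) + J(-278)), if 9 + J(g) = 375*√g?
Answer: 1037/(-9333 + I*√2074 + 388875*I*√278) ≈ -2.3021e-7 - 0.00015993*I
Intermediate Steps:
J(g) = -9 + 375*√g
j(z) = √2*√z (j(z) = √(2*z) = √2*√z)
1/(j(1/(-125 - 912)) + J(-278)) = 1/(√2*√(1/(-125 - 912)) + (-9 + 375*√(-278))) = 1/(√2*√(1/(-1037)) + (-9 + 375*(I*√278))) = 1/(√2*√(-1/1037) + (-9 + 375*I*√278)) = 1/(√2*(I*√1037/1037) + (-9 + 375*I*√278)) = 1/(I*√2074/1037 + (-9 + 375*I*√278)) = 1/(-9 + 375*I*√278 + I*√2074/1037)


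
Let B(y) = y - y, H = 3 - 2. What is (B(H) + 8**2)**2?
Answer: 4096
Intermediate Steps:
H = 1
B(y) = 0
(B(H) + 8**2)**2 = (0 + 8**2)**2 = (0 + 64)**2 = 64**2 = 4096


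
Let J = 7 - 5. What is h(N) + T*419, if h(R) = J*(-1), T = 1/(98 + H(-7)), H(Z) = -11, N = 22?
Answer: 245/87 ≈ 2.8161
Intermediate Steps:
T = 1/87 (T = 1/(98 - 11) = 1/87 ≈ 0.011494)
J = 2
h(R) = -2 (h(R) = 2*(-1) = -2)
h(N) + T*419 = -2 + (1/87)*419 = -2 + 419/87 = 245/87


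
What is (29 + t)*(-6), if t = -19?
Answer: -60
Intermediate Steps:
(29 + t)*(-6) = (29 - 19)*(-6) = 10*(-6) = -60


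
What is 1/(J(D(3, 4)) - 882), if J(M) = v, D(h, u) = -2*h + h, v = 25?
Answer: -1/857 ≈ -0.0011669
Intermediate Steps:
D(h, u) = -h
J(M) = 25
1/(J(D(3, 4)) - 882) = 1/(25 - 882) = 1/(-857) = -1/857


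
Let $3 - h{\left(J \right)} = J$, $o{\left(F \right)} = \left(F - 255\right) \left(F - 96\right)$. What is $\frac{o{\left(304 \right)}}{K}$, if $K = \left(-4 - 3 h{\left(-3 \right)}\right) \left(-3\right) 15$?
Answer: $\frac{5096}{495} \approx 10.295$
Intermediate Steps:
$o{\left(F \right)} = \left(-255 + F\right) \left(-96 + F\right)$
$h{\left(J \right)} = 3 - J$
$K = 990$ ($K = \left(-4 - 3 \left(3 - -3\right)\right) \left(-3\right) 15 = \left(-4 - 3 \left(3 + 3\right)\right) \left(-3\right) 15 = \left(-4 - 18\right) \left(-3\right) 15 = \left(-22\right) \left(-3\right) 15 = 66 \cdot 15 = 990$)
$\frac{o{\left(304 \right)}}{K} = \frac{24480 + 304^{2} - 106704}{990} = \left(24480 + 92416 - 106704\right) \frac{1}{990} = 10192 \cdot \frac{1}{990} = \frac{5096}{495}$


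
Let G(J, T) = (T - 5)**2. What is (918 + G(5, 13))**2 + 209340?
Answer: 1173664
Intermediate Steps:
G(J, T) = (-5 + T)**2
(918 + G(5, 13))**2 + 209340 = (918 + (-5 + 13)**2)**2 + 209340 = (918 + 8**2)**2 + 209340 = (918 + 64)**2 + 209340 = 982**2 + 209340 = 964324 + 209340 = 1173664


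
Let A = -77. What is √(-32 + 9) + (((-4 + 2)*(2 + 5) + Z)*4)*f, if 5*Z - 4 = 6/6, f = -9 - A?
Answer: -3536 + I*√23 ≈ -3536.0 + 4.7958*I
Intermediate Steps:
f = 68 (f = -9 - 1*(-77) = -9 + 77 = 68)
Z = 1 (Z = ⅘ + (6/6)/5 = ⅘ + (6*(⅙))/5 = ⅘ + (⅕)*1 = ⅘ + ⅕ = 1)
√(-32 + 9) + (((-4 + 2)*(2 + 5) + Z)*4)*f = √(-32 + 9) + (((-4 + 2)*(2 + 5) + 1)*4)*68 = √(-23) + ((-2*7 + 1)*4)*68 = I*√23 + ((-14 + 1)*4)*68 = I*√23 - 13*4*68 = I*√23 - 52*68 = I*√23 - 3536 = -3536 + I*√23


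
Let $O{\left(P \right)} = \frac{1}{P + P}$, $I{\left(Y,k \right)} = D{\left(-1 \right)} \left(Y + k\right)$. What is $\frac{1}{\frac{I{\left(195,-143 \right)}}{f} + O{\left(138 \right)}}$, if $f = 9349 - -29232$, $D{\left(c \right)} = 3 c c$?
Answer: $\frac{10648356}{81637} \approx 130.44$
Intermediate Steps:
$D{\left(c \right)} = 3 c^{2}$
$I{\left(Y,k \right)} = 3 Y + 3 k$ ($I{\left(Y,k \right)} = 3 \left(-1\right)^{2} \left(Y + k\right) = 3 \cdot 1 \left(Y + k\right) = 3 \left(Y + k\right) = 3 Y + 3 k$)
$f = 38581$ ($f = 9349 + 29232 = 38581$)
$O{\left(P \right)} = \frac{1}{2 P}$
$\frac{1}{\frac{I{\left(195,-143 \right)}}{f} + O{\left(138 \right)}} = \frac{1}{\frac{3 \cdot 195 + 3 \left(-143\right)}{38581} + \frac{1}{2 \cdot 138}} = \frac{1}{\left(585 - 429\right) \frac{1}{38581} + \frac{1}{2} \cdot \frac{1}{138}} = \frac{1}{156 \cdot \frac{1}{38581} + \frac{1}{276}} = \frac{1}{\frac{156}{38581} + \frac{1}{276}} = \frac{1}{\frac{81637}{10648356}} = \frac{10648356}{81637}$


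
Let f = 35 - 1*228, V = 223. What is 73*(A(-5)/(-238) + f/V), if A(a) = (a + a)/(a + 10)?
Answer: -1660312/26537 ≈ -62.566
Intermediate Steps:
A(a) = 2*a/(10 + a) (A(a) = (2*a)/(10 + a) = 2*a/(10 + a))
f = -193 (f = 35 - 228 = -193)
73*(A(-5)/(-238) + f/V) = 73*((2*(-5)/(10 - 5))/(-238) - 193/223) = 73*((2*(-5)/5)*(-1/238) - 193*1/223) = 73*((2*(-5)*(⅕))*(-1/238) - 193/223) = 73*(-2*(-1/238) - 193/223) = 73*(1/119 - 193/223) = 73*(-22744/26537) = -1660312/26537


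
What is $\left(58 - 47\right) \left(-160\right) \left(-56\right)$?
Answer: $98560$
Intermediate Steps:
$\left(58 - 47\right) \left(-160\right) \left(-56\right) = 11 \left(-160\right) \left(-56\right) = \left(-1760\right) \left(-56\right) = 98560$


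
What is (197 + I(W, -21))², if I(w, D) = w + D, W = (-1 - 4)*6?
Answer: 21316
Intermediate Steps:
W = -30 (W = -5*6 = -30)
I(w, D) = D + w
(197 + I(W, -21))² = (197 + (-21 - 30))² = (197 - 51)² = 146² = 21316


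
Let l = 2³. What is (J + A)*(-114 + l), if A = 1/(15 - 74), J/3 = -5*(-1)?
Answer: -93704/59 ≈ -1588.2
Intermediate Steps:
J = 15 (J = 3*(-5*(-1)) = 3*5 = 15)
A = -1/59 (A = 1/(-59) = -1/59 ≈ -0.016949)
l = 8
(J + A)*(-114 + l) = (15 - 1/59)*(-114 + 8) = (884/59)*(-106) = -93704/59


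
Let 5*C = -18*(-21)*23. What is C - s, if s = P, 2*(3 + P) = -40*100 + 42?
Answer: 18604/5 ≈ 3720.8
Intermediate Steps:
P = -1982 (P = -3 + (-40*100 + 42)/2 = -3 + (-4000 + 42)/2 = -3 + (1/2)*(-3958) = -3 - 1979 = -1982)
s = -1982
C = 8694/5 (C = (-18*(-21)*23)/5 = (378*23)/5 = (1/5)*8694 = 8694/5 ≈ 1738.8)
C - s = 8694/5 - 1*(-1982) = 8694/5 + 1982 = 18604/5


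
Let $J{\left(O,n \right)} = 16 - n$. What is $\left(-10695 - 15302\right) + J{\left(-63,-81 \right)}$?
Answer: $-25900$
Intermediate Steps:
$\left(-10695 - 15302\right) + J{\left(-63,-81 \right)} = \left(-10695 - 15302\right) + \left(16 - -81\right) = -25997 + \left(16 + 81\right) = -25997 + 97 = -25900$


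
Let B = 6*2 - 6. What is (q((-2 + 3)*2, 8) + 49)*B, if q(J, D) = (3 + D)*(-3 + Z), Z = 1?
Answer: 162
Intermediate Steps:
q(J, D) = -6 - 2*D (q(J, D) = (3 + D)*(-3 + 1) = (3 + D)*(-2) = -6 - 2*D)
B = 6 (B = 12 - 6 = 6)
(q((-2 + 3)*2, 8) + 49)*B = ((-6 - 2*8) + 49)*6 = ((-6 - 16) + 49)*6 = (-22 + 49)*6 = 27*6 = 162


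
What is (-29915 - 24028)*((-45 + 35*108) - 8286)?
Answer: 245494593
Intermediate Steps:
(-29915 - 24028)*((-45 + 35*108) - 8286) = -53943*((-45 + 3780) - 8286) = -53943*(3735 - 8286) = -53943*(-4551) = 245494593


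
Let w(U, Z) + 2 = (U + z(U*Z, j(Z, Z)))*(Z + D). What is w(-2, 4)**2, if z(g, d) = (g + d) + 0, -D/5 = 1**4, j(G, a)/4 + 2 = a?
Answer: 0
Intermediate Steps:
j(G, a) = -8 + 4*a
D = -5 (D = -5*1**4 = -5*1 = -5)
z(g, d) = d + g (z(g, d) = (d + g) + 0 = d + g)
w(U, Z) = -2 + (-5 + Z)*(-8 + U + 4*Z + U*Z) (w(U, Z) = -2 + (U + ((-8 + 4*Z) + U*Z))*(Z - 5) = -2 + (U + (-8 + 4*Z + U*Z))*(-5 + Z) = -2 + (-8 + U + 4*Z + U*Z)*(-5 + Z) = -2 + (-5 + Z)*(-8 + U + 4*Z + U*Z))
w(-2, 4)**2 = (38 - 20*4 - 5*(-2) + 4*(-8 + 4*4 - 2*4) - 4*(-2)*4)**2 = (38 - 80 + 10 + 4*(-8 + 16 - 8) + 32)**2 = (38 - 80 + 10 + 4*0 + 32)**2 = (38 - 80 + 10 + 0 + 32)**2 = 0**2 = 0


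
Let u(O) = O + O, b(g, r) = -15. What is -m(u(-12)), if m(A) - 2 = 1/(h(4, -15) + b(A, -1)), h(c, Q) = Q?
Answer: -59/30 ≈ -1.9667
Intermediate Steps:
u(O) = 2*O
m(A) = 59/30 (m(A) = 2 + 1/(-15 - 15) = 2 + 1/(-30) = 2 - 1/30 = 59/30)
-m(u(-12)) = -1*59/30 = -59/30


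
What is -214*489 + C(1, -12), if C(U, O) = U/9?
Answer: -941813/9 ≈ -1.0465e+5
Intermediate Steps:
C(U, O) = U/9 (C(U, O) = U*(⅑) = U/9)
-214*489 + C(1, -12) = -214*489 + (⅑)*1 = -104646 + ⅑ = -941813/9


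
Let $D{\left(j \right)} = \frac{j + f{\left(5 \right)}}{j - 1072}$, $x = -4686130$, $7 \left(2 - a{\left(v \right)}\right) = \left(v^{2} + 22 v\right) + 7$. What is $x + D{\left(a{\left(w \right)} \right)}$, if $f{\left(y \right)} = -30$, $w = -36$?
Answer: $- \frac{5356246489}{1143} \approx -4.6861 \cdot 10^{6}$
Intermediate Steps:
$a{\left(v \right)} = 1 - \frac{22 v}{7} - \frac{v^{2}}{7}$ ($a{\left(v \right)} = 2 - \frac{\left(v^{2} + 22 v\right) + 7}{7} = 2 - \frac{7 + v^{2} + 22 v}{7} = 2 - \left(1 + \frac{v^{2}}{7} + \frac{22 v}{7}\right) = 1 - \frac{22 v}{7} - \frac{v^{2}}{7}$)
$D{\left(j \right)} = \frac{-30 + j}{-1072 + j}$ ($D{\left(j \right)} = \frac{j - 30}{j - 1072} = \frac{-30 + j}{-1072 + j}$)
$x + D{\left(a{\left(w \right)} \right)} = -4686130 + \frac{-30 - \left(- \frac{799}{7} + \frac{1296}{7}\right)}{-1072 - \left(- \frac{799}{7} + \frac{1296}{7}\right)} = -4686130 + \frac{-30 + \left(1 + \frac{792}{7} - \frac{1296}{7}\right)}{-1072 + \left(1 + \frac{792}{7} - \frac{1296}{7}\right)} = -4686130 + \frac{-30 - 71}{-1072 - 71} = -4686130 + \frac{1}{-1143} \left(-101\right) = -4686130 - - \frac{101}{1143} = -4686130 + \frac{101}{1143} = - \frac{5356246489}{1143}$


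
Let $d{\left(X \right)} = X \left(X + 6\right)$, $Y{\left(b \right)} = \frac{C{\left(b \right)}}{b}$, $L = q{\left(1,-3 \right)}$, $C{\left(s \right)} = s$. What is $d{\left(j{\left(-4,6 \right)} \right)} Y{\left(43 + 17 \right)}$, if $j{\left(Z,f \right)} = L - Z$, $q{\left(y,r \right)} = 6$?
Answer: $160$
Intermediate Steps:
$L = 6$
$j{\left(Z,f \right)} = 6 - Z$
$Y{\left(b \right)} = 1$ ($Y{\left(b \right)} = \frac{b}{b} = 1$)
$d{\left(X \right)} = X \left(6 + X\right)$
$d{\left(j{\left(-4,6 \right)} \right)} Y{\left(43 + 17 \right)} = \left(6 - -4\right) \left(6 + \left(6 - -4\right)\right) 1 = \left(6 + 4\right) \left(6 + \left(6 + 4\right)\right) 1 = 10 \left(6 + 10\right) 1 = 10 \cdot 16 \cdot 1 = 160 \cdot 1 = 160$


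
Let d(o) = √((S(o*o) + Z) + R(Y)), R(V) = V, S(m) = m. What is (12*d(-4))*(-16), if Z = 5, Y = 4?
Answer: -960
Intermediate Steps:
d(o) = √(9 + o²) (d(o) = √((o*o + 5) + 4) = √((o² + 5) + 4) = √((5 + o²) + 4) = √(9 + o²))
(12*d(-4))*(-16) = (12*√(9 + (-4)²))*(-16) = (12*√(9 + 16))*(-16) = (12*√25)*(-16) = (12*5)*(-16) = 60*(-16) = -960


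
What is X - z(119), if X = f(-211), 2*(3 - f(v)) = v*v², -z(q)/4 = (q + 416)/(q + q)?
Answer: 1117880643/238 ≈ 4.6970e+6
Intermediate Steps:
z(q) = -2*(416 + q)/q (z(q) = -4*(q + 416)/(q + q) = -4*(416 + q)/(2*q) = -4*(416 + q)*1/(2*q) = -2*(416 + q)/q)
f(v) = 3 - v³/2 (f(v) = 3 - v*v²/2 = 3 - v³/2)
X = 9393937/2 (X = 3 - ½*(-211)³ = 3 - ½*(-9393931) = 3 + 9393931/2 = 9393937/2 ≈ 4.6970e+6)
X - z(119) = 9393937/2 - (-2 - 832/119) = 9393937/2 - 1*(-1070/119) = 9393937/2 + 1070/119 = 1117880643/238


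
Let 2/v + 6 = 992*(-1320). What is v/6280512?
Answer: -1/4111995658176 ≈ -2.4319e-13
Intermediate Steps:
v = -1/654723 (v = 2/(-6 + 992*(-1320)) = 2/(-6 - 1309440) = 2/(-1309446) = 2*(-1/1309446) = -1/654723 ≈ -1.5274e-6)
v/6280512 = -1/654723/6280512 = -1/654723*1/6280512 = -1/4111995658176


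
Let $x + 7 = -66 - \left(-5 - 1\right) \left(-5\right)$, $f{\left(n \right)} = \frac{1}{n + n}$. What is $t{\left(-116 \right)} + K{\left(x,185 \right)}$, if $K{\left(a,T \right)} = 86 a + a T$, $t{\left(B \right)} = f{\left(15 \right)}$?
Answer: $- \frac{837389}{30} \approx -27913.0$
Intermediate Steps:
$f{\left(n \right)} = \frac{1}{2 n}$
$t{\left(B \right)} = \frac{1}{30}$ ($t{\left(B \right)} = \frac{1}{2 \cdot 15} = \frac{1}{2} \cdot \frac{1}{15} = \frac{1}{30}$)
$x = -103$ ($x = -7 - \left(66 + \left(-5 - 1\right) \left(-5\right)\right) = -7 - \left(66 - -30\right) = -7 - 96 = -103$)
$K{\left(a,T \right)} = 86 a + T a$
$t{\left(-116 \right)} + K{\left(x,185 \right)} = \frac{1}{30} - 103 \left(86 + 185\right) = \frac{1}{30} - 27913 = - \frac{837389}{30}$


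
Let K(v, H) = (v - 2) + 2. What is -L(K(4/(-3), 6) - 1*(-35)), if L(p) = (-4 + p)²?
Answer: -7921/9 ≈ -880.11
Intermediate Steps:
K(v, H) = v (K(v, H) = (-2 + v) + 2 = v)
-L(K(4/(-3), 6) - 1*(-35)) = -(-4 + (4/(-3) - 1*(-35)))² = -(-4 + (4*(-⅓) + 35))² = -(-4 + (-4/3 + 35))² = -(-4 + 101/3)² = -(89/3)² = -1*7921/9 = -7921/9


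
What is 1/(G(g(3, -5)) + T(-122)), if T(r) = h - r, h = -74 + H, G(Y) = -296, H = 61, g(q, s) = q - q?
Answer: -1/187 ≈ -0.0053476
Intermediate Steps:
g(q, s) = 0
h = -13 (h = -74 + 61 = -13)
T(r) = -13 - r
1/(G(g(3, -5)) + T(-122)) = 1/(-296 + (-13 - 1*(-122))) = 1/(-296 + (-13 + 122)) = 1/(-296 + 109) = 1/(-187) = -1/187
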